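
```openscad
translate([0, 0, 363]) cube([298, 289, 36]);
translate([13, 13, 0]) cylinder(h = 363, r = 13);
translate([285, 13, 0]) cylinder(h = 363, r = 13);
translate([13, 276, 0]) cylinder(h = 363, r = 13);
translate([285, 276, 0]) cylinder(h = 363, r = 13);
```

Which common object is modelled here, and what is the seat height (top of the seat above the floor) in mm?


A stool. The seat height is 399 mm.

A 298×289×36 slab at z = 363 on four corner cylinders — a stool. The seat top is 363 + 36 = 399 mm.


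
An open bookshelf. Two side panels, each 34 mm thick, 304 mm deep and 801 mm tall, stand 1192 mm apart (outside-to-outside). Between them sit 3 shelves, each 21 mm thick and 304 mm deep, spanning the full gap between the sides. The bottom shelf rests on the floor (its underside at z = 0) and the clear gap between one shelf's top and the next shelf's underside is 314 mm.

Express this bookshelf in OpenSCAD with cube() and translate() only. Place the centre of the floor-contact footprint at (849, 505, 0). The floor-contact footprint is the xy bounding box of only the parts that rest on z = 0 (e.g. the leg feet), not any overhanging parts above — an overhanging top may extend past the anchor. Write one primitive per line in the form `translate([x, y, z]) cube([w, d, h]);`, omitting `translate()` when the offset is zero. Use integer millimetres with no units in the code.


translate([253, 353, 0]) cube([34, 304, 801]);
translate([1411, 353, 0]) cube([34, 304, 801]);
translate([287, 353, 0]) cube([1124, 304, 21]);
translate([287, 353, 335]) cube([1124, 304, 21]);
translate([287, 353, 670]) cube([1124, 304, 21]);


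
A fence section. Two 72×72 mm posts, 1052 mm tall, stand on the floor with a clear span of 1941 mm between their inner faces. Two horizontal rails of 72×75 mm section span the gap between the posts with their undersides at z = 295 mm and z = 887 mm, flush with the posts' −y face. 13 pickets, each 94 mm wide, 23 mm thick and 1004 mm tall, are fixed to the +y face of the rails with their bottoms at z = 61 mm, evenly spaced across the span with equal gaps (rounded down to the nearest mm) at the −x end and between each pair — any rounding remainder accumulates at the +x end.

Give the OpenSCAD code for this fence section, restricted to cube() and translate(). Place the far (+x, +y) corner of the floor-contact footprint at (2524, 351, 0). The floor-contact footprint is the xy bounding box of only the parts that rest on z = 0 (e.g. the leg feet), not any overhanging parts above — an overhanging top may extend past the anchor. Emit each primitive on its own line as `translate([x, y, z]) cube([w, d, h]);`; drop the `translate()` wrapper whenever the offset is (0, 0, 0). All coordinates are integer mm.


translate([439, 279, 0]) cube([72, 72, 1052]);
translate([2452, 279, 0]) cube([72, 72, 1052]);
translate([511, 279, 295]) cube([1941, 72, 75]);
translate([511, 279, 887]) cube([1941, 72, 75]);
translate([562, 351, 61]) cube([94, 23, 1004]);
translate([707, 351, 61]) cube([94, 23, 1004]);
translate([852, 351, 61]) cube([94, 23, 1004]);
translate([997, 351, 61]) cube([94, 23, 1004]);
translate([1142, 351, 61]) cube([94, 23, 1004]);
translate([1287, 351, 61]) cube([94, 23, 1004]);
translate([1432, 351, 61]) cube([94, 23, 1004]);
translate([1577, 351, 61]) cube([94, 23, 1004]);
translate([1722, 351, 61]) cube([94, 23, 1004]);
translate([1867, 351, 61]) cube([94, 23, 1004]);
translate([2012, 351, 61]) cube([94, 23, 1004]);
translate([2157, 351, 61]) cube([94, 23, 1004]);
translate([2302, 351, 61]) cube([94, 23, 1004]);


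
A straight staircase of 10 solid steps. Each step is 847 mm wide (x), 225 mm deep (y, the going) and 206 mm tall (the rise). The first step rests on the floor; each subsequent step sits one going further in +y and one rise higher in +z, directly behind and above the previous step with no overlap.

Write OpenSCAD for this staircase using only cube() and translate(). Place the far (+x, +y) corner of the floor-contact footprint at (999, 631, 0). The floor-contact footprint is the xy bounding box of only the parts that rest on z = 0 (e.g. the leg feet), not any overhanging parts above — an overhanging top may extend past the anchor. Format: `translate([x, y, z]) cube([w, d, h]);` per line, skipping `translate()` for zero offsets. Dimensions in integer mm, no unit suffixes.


translate([152, 406, 0]) cube([847, 225, 206]);
translate([152, 631, 206]) cube([847, 225, 206]);
translate([152, 856, 412]) cube([847, 225, 206]);
translate([152, 1081, 618]) cube([847, 225, 206]);
translate([152, 1306, 824]) cube([847, 225, 206]);
translate([152, 1531, 1030]) cube([847, 225, 206]);
translate([152, 1756, 1236]) cube([847, 225, 206]);
translate([152, 1981, 1442]) cube([847, 225, 206]);
translate([152, 2206, 1648]) cube([847, 225, 206]);
translate([152, 2431, 1854]) cube([847, 225, 206]);


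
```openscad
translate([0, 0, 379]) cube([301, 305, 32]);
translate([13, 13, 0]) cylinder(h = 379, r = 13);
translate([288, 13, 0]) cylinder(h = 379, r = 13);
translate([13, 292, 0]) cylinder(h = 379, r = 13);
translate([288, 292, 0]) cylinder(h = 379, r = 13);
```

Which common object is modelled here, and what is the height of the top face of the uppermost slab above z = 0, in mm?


A stool. The seat height is 411 mm.

A 301×305×32 slab at z = 379 on four corner cylinders — a stool. The seat top is 379 + 32 = 411 mm.


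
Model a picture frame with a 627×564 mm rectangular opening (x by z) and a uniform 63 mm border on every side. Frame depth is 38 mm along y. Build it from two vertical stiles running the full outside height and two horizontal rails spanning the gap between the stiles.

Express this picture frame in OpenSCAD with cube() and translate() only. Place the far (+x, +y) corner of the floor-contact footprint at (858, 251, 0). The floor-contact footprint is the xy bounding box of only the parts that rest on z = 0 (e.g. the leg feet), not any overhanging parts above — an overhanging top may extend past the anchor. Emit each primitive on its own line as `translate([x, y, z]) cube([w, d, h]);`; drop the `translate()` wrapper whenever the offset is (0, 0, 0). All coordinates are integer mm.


translate([105, 213, 0]) cube([63, 38, 690]);
translate([795, 213, 0]) cube([63, 38, 690]);
translate([168, 213, 0]) cube([627, 38, 63]);
translate([168, 213, 627]) cube([627, 38, 63]);


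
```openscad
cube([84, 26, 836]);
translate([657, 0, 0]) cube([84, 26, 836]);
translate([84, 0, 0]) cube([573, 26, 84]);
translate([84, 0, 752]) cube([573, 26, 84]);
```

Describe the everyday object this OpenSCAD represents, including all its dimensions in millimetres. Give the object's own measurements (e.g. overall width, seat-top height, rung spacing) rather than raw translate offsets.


A rectangular picture frame lying in the x–z plane (depth along y). The opening is 573 mm wide (x) by 668 mm tall (z), surrounded by a border 84 mm wide on all four sides. The frame is 26 mm deep and is made of two full-height vertical stiles with two horizontal rails fitted between them.


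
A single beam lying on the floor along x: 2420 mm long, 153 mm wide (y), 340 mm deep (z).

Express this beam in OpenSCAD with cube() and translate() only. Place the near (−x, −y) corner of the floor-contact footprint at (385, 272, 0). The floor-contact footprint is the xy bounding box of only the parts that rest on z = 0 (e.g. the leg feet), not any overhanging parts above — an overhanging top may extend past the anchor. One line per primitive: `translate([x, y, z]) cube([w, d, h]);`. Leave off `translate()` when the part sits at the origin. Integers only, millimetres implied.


translate([385, 272, 0]) cube([2420, 153, 340]);


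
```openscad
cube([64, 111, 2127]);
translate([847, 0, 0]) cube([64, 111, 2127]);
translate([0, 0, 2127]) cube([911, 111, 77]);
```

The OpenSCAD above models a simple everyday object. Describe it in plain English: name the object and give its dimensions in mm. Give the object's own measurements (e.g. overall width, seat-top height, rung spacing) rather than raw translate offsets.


A door frame. The clear opening is 783 mm wide and 2127 mm high. Two 64 mm wide jambs, 111 mm deep, stand either side of the opening from the floor to the top of the opening. A 77 mm thick head sits across the top of both jambs, spanning the full outside width of the frame.


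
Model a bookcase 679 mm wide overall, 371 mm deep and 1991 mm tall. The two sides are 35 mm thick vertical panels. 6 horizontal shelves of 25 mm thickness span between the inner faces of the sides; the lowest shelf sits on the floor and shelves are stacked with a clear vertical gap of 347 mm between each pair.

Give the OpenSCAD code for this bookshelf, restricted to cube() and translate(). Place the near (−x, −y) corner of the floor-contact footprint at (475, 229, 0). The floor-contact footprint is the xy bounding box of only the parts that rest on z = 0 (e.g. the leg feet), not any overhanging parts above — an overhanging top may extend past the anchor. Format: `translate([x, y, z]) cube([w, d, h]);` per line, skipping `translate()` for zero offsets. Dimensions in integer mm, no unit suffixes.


translate([475, 229, 0]) cube([35, 371, 1991]);
translate([1119, 229, 0]) cube([35, 371, 1991]);
translate([510, 229, 0]) cube([609, 371, 25]);
translate([510, 229, 372]) cube([609, 371, 25]);
translate([510, 229, 744]) cube([609, 371, 25]);
translate([510, 229, 1116]) cube([609, 371, 25]);
translate([510, 229, 1488]) cube([609, 371, 25]);
translate([510, 229, 1860]) cube([609, 371, 25]);


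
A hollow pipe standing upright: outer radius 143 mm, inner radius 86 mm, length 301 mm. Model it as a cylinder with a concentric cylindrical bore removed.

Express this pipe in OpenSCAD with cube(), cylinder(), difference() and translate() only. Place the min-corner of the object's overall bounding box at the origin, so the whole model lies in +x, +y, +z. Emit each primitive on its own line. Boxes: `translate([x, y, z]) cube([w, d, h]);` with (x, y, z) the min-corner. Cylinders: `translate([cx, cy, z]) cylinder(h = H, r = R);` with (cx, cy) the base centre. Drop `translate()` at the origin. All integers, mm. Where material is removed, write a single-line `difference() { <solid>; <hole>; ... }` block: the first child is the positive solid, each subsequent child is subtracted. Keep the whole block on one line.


difference() { translate([143, 143, 0]) cylinder(h = 301, r = 143); translate([143, 143, 0]) cylinder(h = 301, r = 86); }


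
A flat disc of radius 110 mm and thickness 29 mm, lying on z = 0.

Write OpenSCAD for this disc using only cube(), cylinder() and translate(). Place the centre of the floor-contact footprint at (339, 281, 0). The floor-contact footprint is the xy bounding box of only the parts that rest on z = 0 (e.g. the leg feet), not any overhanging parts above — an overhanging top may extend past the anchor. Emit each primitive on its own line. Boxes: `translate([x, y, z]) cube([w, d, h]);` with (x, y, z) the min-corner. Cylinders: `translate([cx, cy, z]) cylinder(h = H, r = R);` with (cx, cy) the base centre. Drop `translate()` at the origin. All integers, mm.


translate([339, 281, 0]) cylinder(h = 29, r = 110);


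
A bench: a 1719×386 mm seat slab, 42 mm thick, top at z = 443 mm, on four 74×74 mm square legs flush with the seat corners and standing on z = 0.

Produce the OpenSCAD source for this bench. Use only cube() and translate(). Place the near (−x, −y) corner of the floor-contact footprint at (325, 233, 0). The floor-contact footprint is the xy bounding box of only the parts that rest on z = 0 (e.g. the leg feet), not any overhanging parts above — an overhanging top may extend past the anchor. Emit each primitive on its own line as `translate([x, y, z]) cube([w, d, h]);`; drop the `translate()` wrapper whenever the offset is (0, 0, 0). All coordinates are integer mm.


translate([325, 233, 401]) cube([1719, 386, 42]);
translate([325, 233, 0]) cube([74, 74, 401]);
translate([325, 545, 0]) cube([74, 74, 401]);
translate([1970, 233, 0]) cube([74, 74, 401]);
translate([1970, 545, 0]) cube([74, 74, 401]);


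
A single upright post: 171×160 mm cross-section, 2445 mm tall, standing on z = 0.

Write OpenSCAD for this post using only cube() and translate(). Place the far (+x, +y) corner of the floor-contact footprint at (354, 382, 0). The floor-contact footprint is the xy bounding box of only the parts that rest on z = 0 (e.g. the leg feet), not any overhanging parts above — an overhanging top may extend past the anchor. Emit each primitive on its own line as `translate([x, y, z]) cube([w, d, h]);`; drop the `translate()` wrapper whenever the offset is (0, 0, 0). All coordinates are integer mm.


translate([183, 222, 0]) cube([171, 160, 2445]);


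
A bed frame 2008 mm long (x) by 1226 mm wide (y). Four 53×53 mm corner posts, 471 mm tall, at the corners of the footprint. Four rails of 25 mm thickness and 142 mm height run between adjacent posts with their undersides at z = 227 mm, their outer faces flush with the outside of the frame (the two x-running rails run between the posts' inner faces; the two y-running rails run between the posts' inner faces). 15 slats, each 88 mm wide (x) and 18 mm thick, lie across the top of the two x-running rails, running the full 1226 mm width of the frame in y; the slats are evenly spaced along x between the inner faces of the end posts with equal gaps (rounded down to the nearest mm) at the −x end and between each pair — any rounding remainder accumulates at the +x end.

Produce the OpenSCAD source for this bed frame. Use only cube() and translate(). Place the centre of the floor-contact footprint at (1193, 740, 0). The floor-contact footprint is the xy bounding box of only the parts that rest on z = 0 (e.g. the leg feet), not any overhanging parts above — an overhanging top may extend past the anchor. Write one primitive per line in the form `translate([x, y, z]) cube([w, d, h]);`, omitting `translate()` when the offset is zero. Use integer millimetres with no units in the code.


translate([189, 127, 0]) cube([53, 53, 471]);
translate([189, 1300, 0]) cube([53, 53, 471]);
translate([2144, 127, 0]) cube([53, 53, 471]);
translate([2144, 1300, 0]) cube([53, 53, 471]);
translate([242, 127, 227]) cube([1902, 25, 142]);
translate([242, 1328, 227]) cube([1902, 25, 142]);
translate([189, 180, 227]) cube([25, 1120, 142]);
translate([2172, 180, 227]) cube([25, 1120, 142]);
translate([278, 127, 369]) cube([88, 1226, 18]);
translate([402, 127, 369]) cube([88, 1226, 18]);
translate([526, 127, 369]) cube([88, 1226, 18]);
translate([650, 127, 369]) cube([88, 1226, 18]);
translate([774, 127, 369]) cube([88, 1226, 18]);
translate([898, 127, 369]) cube([88, 1226, 18]);
translate([1022, 127, 369]) cube([88, 1226, 18]);
translate([1146, 127, 369]) cube([88, 1226, 18]);
translate([1270, 127, 369]) cube([88, 1226, 18]);
translate([1394, 127, 369]) cube([88, 1226, 18]);
translate([1518, 127, 369]) cube([88, 1226, 18]);
translate([1642, 127, 369]) cube([88, 1226, 18]);
translate([1766, 127, 369]) cube([88, 1226, 18]);
translate([1890, 127, 369]) cube([88, 1226, 18]);
translate([2014, 127, 369]) cube([88, 1226, 18]);


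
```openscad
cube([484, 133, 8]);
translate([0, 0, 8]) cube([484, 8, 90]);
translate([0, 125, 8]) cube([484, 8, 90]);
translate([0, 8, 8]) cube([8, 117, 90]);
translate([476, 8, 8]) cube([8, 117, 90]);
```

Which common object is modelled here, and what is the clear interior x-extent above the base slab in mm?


An open box. The internal width is 468 mm.

A 484×133 base slab with four walls standing on it — an open box. The base is 484 mm wide and the walls are 8 mm thick, so the internal width is 484 − 2 × 8 = 468 mm.


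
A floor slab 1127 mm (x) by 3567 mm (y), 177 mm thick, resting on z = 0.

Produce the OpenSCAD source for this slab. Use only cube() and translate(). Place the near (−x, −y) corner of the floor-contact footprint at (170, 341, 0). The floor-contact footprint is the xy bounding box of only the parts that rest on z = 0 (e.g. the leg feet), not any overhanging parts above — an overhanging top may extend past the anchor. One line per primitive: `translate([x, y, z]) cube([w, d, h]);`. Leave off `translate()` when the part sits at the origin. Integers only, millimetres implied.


translate([170, 341, 0]) cube([1127, 3567, 177]);


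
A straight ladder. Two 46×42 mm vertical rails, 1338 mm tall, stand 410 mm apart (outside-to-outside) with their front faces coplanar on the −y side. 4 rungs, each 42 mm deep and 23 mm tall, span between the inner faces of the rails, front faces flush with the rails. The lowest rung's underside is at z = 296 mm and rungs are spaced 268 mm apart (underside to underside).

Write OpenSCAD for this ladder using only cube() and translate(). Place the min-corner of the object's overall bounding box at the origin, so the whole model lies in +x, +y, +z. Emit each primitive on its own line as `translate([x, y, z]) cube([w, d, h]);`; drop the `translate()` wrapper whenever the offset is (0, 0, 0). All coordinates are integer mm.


cube([46, 42, 1338]);
translate([364, 0, 0]) cube([46, 42, 1338]);
translate([46, 0, 296]) cube([318, 42, 23]);
translate([46, 0, 564]) cube([318, 42, 23]);
translate([46, 0, 832]) cube([318, 42, 23]);
translate([46, 0, 1100]) cube([318, 42, 23]);


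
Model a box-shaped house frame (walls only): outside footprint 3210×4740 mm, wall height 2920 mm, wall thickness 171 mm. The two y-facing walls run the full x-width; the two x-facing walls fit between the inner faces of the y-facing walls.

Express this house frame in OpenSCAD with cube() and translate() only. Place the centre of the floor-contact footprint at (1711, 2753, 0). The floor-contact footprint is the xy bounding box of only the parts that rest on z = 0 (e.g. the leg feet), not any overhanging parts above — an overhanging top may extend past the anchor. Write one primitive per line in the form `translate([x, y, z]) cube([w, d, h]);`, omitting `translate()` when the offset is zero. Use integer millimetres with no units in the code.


translate([106, 383, 0]) cube([3210, 171, 2920]);
translate([106, 4952, 0]) cube([3210, 171, 2920]);
translate([106, 554, 0]) cube([171, 4398, 2920]);
translate([3145, 554, 0]) cube([171, 4398, 2920]);


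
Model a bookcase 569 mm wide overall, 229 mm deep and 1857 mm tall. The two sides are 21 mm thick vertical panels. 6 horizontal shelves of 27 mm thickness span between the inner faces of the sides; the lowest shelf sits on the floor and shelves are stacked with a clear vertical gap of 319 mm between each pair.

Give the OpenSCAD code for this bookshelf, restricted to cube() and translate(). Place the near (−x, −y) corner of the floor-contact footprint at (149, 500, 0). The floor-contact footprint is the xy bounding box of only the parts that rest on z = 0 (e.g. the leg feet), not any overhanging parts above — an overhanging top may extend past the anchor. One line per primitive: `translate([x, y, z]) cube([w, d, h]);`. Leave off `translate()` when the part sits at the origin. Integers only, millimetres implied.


translate([149, 500, 0]) cube([21, 229, 1857]);
translate([697, 500, 0]) cube([21, 229, 1857]);
translate([170, 500, 0]) cube([527, 229, 27]);
translate([170, 500, 346]) cube([527, 229, 27]);
translate([170, 500, 692]) cube([527, 229, 27]);
translate([170, 500, 1038]) cube([527, 229, 27]);
translate([170, 500, 1384]) cube([527, 229, 27]);
translate([170, 500, 1730]) cube([527, 229, 27]);


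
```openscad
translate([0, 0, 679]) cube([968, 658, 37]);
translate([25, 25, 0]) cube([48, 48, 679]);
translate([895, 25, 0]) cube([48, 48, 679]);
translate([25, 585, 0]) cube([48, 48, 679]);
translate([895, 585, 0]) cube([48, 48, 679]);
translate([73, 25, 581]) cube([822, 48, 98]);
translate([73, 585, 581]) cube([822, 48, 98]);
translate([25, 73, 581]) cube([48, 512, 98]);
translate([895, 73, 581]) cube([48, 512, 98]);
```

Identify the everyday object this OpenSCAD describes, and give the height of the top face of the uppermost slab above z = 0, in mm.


A table. The table height is 716 mm.

A 968×658×37 slab sits at z = 679 on four 48 mm square posts — a table. The top surface is at 679 + 37 = 716 mm.


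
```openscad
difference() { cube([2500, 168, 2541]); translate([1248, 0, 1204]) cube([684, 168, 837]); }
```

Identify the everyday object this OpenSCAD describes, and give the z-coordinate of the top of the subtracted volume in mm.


A wall with a window opening. The window head height is 2041 mm.

A wall with a rectangular opening subtracted — a window. Sill at z = 1204, opening 837 mm tall, so the head is at 1204 + 837 = 2041 mm.


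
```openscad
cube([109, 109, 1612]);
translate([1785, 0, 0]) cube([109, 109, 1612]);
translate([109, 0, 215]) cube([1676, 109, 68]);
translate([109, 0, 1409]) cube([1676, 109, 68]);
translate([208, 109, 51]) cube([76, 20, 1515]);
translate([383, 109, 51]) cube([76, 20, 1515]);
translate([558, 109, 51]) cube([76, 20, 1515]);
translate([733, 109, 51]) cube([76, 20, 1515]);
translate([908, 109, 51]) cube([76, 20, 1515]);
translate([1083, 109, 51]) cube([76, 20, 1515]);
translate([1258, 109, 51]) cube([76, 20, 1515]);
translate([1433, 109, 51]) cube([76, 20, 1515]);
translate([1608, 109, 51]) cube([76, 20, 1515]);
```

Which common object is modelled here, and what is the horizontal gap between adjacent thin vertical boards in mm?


A fence section. The picket gap is 99 mm.

Two posts, two rails, 9 pickets — a fence section. Span 1676 mm holds 9 pickets of 76 mm with 10 equal gaps: ⌊(1676 − 9·76) / 10⌋ = 99 mm.


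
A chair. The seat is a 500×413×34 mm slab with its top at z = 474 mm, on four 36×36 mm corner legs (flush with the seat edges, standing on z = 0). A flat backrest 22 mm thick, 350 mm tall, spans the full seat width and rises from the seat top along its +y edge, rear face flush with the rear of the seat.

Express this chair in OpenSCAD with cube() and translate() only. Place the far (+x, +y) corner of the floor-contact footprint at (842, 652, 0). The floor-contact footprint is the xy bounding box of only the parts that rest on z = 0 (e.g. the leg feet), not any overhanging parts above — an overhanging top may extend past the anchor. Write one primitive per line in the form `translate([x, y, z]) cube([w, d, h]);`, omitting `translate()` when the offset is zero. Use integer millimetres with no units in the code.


translate([342, 239, 440]) cube([500, 413, 34]);
translate([342, 239, 0]) cube([36, 36, 440]);
translate([806, 239, 0]) cube([36, 36, 440]);
translate([342, 616, 0]) cube([36, 36, 440]);
translate([806, 616, 0]) cube([36, 36, 440]);
translate([342, 630, 474]) cube([500, 22, 350]);


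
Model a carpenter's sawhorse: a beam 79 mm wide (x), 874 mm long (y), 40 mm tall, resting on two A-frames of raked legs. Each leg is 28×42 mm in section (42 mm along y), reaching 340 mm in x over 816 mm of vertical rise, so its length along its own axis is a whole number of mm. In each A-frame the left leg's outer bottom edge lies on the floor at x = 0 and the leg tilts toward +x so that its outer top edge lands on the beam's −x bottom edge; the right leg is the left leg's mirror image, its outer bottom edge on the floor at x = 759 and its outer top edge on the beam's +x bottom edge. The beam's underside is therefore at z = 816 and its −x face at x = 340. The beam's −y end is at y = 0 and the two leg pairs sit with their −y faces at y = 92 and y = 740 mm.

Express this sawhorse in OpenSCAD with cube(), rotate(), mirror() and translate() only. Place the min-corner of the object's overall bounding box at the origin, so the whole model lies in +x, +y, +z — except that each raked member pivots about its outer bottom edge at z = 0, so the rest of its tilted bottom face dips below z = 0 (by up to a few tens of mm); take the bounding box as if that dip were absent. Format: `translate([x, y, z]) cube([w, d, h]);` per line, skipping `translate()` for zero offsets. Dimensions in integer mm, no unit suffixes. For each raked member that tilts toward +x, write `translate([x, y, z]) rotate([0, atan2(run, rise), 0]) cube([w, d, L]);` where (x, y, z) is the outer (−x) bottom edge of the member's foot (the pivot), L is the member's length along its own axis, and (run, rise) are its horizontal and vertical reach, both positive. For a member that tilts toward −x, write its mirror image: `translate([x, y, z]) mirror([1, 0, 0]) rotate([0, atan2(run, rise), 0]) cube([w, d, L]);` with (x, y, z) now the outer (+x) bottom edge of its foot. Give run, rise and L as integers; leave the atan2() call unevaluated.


translate([340, 0, 816]) cube([79, 874, 40]);
translate([0, 92, 0]) rotate([0, atan2(340, 816), 0]) cube([28, 42, 884]);
translate([759, 92, 0]) mirror([1, 0, 0]) rotate([0, atan2(340, 816), 0]) cube([28, 42, 884]);
translate([0, 740, 0]) rotate([0, atan2(340, 816), 0]) cube([28, 42, 884]);
translate([759, 740, 0]) mirror([1, 0, 0]) rotate([0, atan2(340, 816), 0]) cube([28, 42, 884]);


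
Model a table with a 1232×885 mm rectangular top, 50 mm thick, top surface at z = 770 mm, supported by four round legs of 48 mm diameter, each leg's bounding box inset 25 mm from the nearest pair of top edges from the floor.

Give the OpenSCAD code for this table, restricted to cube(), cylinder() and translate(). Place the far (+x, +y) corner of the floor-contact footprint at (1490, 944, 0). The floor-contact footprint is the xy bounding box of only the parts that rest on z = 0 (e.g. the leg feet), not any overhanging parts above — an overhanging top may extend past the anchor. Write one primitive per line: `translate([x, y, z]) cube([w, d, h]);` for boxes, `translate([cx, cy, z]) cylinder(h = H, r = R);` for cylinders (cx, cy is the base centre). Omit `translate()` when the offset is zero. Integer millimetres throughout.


translate([283, 84, 720]) cube([1232, 885, 50]);
translate([332, 133, 0]) cylinder(h = 720, r = 24);
translate([1466, 133, 0]) cylinder(h = 720, r = 24);
translate([332, 920, 0]) cylinder(h = 720, r = 24);
translate([1466, 920, 0]) cylinder(h = 720, r = 24);


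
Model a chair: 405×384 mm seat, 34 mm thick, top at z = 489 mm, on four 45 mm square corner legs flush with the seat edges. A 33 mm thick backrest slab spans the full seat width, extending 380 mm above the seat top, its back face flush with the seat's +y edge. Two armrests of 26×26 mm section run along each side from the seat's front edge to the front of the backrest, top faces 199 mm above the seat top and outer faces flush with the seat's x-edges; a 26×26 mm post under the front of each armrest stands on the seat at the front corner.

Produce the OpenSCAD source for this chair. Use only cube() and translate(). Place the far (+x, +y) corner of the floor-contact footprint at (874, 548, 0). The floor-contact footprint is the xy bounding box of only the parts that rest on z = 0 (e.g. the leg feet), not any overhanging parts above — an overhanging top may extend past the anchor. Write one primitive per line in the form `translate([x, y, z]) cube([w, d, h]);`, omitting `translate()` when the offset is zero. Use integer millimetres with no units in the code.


// leg_h = 489 - 34 = 455
// arm post h = 199 - 26 = 173
translate([469, 164, 455]) cube([405, 384, 34]);
translate([469, 164, 0]) cube([45, 45, 455]);
translate([829, 164, 0]) cube([45, 45, 455]);
translate([469, 503, 0]) cube([45, 45, 455]);
translate([829, 503, 0]) cube([45, 45, 455]);
translate([469, 515, 489]) cube([405, 33, 380]);
translate([469, 164, 662]) cube([26, 351, 26]);
translate([848, 164, 662]) cube([26, 351, 26]);
translate([469, 164, 489]) cube([26, 26, 173]);
translate([848, 164, 489]) cube([26, 26, 173]);


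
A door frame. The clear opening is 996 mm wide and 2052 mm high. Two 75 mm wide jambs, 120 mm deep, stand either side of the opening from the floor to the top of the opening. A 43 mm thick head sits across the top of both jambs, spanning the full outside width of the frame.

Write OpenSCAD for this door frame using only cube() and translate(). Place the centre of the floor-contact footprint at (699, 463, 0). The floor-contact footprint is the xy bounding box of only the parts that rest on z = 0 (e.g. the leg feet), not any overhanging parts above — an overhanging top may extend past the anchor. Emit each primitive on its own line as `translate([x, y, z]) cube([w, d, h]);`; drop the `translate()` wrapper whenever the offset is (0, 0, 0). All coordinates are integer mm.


translate([126, 403, 0]) cube([75, 120, 2052]);
translate([1197, 403, 0]) cube([75, 120, 2052]);
translate([126, 403, 2052]) cube([1146, 120, 43]);


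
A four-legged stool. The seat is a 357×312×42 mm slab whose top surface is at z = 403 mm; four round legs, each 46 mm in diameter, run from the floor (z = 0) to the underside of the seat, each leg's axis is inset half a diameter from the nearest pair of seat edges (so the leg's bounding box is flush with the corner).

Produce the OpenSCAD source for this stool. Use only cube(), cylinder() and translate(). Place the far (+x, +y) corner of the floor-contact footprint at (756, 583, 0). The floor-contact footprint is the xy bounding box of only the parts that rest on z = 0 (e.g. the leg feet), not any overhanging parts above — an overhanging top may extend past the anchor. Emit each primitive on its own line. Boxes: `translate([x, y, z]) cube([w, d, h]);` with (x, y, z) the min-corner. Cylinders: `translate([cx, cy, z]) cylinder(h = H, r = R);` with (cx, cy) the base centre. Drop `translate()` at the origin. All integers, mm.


translate([399, 271, 361]) cube([357, 312, 42]);
translate([422, 294, 0]) cylinder(h = 361, r = 23);
translate([733, 294, 0]) cylinder(h = 361, r = 23);
translate([422, 560, 0]) cylinder(h = 361, r = 23);
translate([733, 560, 0]) cylinder(h = 361, r = 23);


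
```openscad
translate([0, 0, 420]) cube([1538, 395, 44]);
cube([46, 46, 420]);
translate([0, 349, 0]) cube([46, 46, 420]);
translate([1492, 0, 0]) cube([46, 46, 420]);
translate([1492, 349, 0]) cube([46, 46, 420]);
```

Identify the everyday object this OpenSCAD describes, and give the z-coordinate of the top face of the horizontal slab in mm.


A bench. The seat-top height is 464 mm.

A long slab on four corner posts — a bench. The slab sits at z = 420 with thickness 44, so the top is 420 + 44 = 464 mm.


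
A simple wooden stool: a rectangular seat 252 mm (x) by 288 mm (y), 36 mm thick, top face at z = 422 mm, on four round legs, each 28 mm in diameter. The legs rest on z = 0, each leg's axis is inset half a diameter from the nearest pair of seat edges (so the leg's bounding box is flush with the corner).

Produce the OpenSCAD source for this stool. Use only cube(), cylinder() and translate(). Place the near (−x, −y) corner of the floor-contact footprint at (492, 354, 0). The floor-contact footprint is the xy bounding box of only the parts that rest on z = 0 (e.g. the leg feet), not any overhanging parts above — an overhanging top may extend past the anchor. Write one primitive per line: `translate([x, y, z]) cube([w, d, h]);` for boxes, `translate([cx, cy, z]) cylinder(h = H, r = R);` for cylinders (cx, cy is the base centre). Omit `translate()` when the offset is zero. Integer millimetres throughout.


translate([492, 354, 386]) cube([252, 288, 36]);
translate([506, 368, 0]) cylinder(h = 386, r = 14);
translate([730, 368, 0]) cylinder(h = 386, r = 14);
translate([506, 628, 0]) cylinder(h = 386, r = 14);
translate([730, 628, 0]) cylinder(h = 386, r = 14);


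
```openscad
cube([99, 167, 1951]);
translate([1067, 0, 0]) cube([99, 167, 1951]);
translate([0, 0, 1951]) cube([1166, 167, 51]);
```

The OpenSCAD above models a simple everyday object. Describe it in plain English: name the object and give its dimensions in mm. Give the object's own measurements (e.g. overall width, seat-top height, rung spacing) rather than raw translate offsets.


A door frame. The clear opening is 968 mm wide and 1951 mm high. Two 99 mm wide jambs, 167 mm deep, stand either side of the opening from the floor to the top of the opening. A 51 mm thick head sits across the top of both jambs, spanning the full outside width of the frame.


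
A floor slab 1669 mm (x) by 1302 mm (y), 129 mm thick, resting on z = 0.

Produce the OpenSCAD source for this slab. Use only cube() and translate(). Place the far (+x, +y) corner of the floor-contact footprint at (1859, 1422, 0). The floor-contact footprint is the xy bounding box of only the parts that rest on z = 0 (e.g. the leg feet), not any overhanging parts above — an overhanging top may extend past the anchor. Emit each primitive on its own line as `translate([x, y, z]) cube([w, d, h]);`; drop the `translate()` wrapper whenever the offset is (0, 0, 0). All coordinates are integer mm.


translate([190, 120, 0]) cube([1669, 1302, 129]);


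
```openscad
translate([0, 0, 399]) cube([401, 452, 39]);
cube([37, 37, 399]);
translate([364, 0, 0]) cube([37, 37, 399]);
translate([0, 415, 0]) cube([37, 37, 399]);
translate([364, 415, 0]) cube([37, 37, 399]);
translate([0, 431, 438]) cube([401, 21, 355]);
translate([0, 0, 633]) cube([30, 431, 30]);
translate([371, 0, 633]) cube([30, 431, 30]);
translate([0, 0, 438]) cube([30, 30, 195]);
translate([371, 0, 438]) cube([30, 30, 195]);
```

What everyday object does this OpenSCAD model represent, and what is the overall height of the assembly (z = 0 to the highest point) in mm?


A chair. The overall height is 793 mm.

A slab on four corner posts with a tall panel at the back — a chair. The seat slab sits at z = 399 with thickness 39, and the 355 mm backrest starts at the seat top, so the overall height is 399 + 39 + 355 = 793 mm.


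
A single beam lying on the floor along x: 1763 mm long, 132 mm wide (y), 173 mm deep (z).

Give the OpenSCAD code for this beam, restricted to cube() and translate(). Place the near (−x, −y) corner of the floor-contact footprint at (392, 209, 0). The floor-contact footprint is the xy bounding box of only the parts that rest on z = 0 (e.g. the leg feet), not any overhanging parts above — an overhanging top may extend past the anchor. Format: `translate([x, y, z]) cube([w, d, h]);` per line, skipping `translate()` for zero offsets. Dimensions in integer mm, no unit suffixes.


translate([392, 209, 0]) cube([1763, 132, 173]);


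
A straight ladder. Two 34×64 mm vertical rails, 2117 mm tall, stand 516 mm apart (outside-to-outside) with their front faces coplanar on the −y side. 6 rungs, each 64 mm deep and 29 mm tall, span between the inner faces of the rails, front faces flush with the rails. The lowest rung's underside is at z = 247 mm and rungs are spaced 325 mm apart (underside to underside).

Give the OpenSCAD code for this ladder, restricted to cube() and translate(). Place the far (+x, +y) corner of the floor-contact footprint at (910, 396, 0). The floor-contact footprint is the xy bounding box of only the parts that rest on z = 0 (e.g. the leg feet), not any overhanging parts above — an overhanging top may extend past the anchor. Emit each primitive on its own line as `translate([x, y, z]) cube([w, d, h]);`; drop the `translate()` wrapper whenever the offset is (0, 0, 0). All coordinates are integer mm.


translate([394, 332, 0]) cube([34, 64, 2117]);
translate([876, 332, 0]) cube([34, 64, 2117]);
translate([428, 332, 247]) cube([448, 64, 29]);
translate([428, 332, 572]) cube([448, 64, 29]);
translate([428, 332, 897]) cube([448, 64, 29]);
translate([428, 332, 1222]) cube([448, 64, 29]);
translate([428, 332, 1547]) cube([448, 64, 29]);
translate([428, 332, 1872]) cube([448, 64, 29]);


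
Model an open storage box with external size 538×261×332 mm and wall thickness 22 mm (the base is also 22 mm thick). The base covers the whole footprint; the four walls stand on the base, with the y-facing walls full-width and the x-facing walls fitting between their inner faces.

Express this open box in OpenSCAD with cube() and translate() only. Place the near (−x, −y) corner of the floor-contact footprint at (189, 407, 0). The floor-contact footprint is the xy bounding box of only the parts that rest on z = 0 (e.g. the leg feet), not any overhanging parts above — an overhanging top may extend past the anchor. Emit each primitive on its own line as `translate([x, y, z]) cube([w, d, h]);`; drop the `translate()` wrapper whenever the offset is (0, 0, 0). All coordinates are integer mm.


translate([189, 407, 0]) cube([538, 261, 22]);
translate([189, 407, 22]) cube([538, 22, 310]);
translate([189, 646, 22]) cube([538, 22, 310]);
translate([189, 429, 22]) cube([22, 217, 310]);
translate([705, 429, 22]) cube([22, 217, 310]);


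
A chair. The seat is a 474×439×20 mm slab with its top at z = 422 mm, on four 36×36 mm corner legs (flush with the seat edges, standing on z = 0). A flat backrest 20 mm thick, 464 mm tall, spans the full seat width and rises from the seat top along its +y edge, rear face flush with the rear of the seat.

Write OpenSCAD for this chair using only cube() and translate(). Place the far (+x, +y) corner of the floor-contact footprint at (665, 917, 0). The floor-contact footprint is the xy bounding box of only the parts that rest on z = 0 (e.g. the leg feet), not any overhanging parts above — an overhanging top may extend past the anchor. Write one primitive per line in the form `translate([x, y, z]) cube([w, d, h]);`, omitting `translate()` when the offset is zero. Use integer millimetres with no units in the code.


translate([191, 478, 402]) cube([474, 439, 20]);
translate([191, 478, 0]) cube([36, 36, 402]);
translate([629, 478, 0]) cube([36, 36, 402]);
translate([191, 881, 0]) cube([36, 36, 402]);
translate([629, 881, 0]) cube([36, 36, 402]);
translate([191, 897, 422]) cube([474, 20, 464]);


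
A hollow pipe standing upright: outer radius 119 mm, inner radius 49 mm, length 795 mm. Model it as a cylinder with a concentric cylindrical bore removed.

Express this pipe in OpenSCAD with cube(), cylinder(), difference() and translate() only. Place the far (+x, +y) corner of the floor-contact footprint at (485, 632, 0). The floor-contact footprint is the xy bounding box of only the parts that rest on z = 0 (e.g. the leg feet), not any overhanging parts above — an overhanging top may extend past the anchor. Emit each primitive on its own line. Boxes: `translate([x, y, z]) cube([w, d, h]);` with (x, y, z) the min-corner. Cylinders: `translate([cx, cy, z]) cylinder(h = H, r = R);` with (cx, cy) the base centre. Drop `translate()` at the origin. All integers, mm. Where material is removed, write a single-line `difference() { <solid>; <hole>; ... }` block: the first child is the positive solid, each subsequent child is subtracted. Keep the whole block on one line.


difference() { translate([366, 513, 0]) cylinder(h = 795, r = 119); translate([366, 513, 0]) cylinder(h = 795, r = 49); }


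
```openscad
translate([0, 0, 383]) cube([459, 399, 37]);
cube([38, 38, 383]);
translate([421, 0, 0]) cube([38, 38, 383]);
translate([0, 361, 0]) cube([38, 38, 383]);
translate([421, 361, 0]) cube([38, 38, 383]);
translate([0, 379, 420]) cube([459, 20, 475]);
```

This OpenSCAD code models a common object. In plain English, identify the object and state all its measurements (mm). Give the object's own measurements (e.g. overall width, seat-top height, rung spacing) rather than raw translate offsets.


A chair. The seat is a 459×399×37 mm slab with its top at z = 420 mm, on four 38×38 mm corner legs (flush with the seat edges, standing on z = 0). A flat backrest 20 mm thick, 475 mm tall, spans the full seat width and rises from the seat top along its +y edge, rear face flush with the rear of the seat.


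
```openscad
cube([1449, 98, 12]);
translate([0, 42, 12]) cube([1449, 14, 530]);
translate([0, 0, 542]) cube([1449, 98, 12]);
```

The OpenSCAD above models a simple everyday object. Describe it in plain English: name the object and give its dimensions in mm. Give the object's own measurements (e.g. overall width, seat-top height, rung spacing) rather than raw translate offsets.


An I-beam lying along x, 1449 mm long. Overall section height 554 mm. Two flanges 98 mm wide (y) and 12 mm thick, one on the floor and one at the top; a web 14 mm thick runs between them, centred on the flange width.
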